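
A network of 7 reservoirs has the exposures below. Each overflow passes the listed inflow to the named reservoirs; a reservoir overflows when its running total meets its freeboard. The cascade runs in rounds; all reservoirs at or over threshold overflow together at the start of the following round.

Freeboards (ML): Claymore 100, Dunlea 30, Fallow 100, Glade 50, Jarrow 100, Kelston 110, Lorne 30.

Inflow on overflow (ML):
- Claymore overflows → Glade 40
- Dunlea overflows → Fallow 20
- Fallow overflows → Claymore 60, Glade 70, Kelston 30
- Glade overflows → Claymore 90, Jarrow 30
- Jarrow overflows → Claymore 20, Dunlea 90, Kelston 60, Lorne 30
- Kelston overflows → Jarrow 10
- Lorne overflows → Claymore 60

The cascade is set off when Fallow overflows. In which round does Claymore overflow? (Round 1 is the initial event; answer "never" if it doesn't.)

3

Round 1 — Fallow overflows (initial).
  Claymore: +60 → 60 < 100
  Glade: +70 → 70 ≥ 50
  Kelston: +30 → 30 < 110
Round 2 — Glade overflows.
  Claymore: +90 → 150 ≥ 100
  Jarrow: +30 → 30 < 100
Round 3 — Claymore overflows.
No further overflows.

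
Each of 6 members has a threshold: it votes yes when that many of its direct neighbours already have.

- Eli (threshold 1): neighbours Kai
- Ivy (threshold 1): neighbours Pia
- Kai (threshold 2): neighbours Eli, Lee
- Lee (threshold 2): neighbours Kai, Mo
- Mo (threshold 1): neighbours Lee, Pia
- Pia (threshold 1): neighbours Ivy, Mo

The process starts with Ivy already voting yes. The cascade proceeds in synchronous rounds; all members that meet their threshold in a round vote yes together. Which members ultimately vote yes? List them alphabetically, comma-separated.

Round 1 — Ivy votes yes (initial).
Round 2 — checking thresholds:
  Pia: 1 of 2 neighbours ≥ 1, votes yes.
Round 3 — checking thresholds:
  Mo: 1 of 2 neighbours ≥ 1, votes yes.
Round 4 — no new yes votes; cascade stops.

Ivy, Mo, Pia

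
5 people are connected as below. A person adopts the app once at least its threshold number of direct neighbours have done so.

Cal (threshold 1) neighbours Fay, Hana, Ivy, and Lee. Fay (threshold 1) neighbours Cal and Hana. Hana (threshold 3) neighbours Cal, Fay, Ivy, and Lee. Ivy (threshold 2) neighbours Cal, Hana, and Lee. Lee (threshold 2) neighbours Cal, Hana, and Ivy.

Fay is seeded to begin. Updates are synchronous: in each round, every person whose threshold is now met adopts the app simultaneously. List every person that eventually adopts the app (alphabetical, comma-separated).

Round 1 — Fay adopts the app (initial).
Round 2 — checking thresholds:
  Cal: 1 of 4 neighbours ≥ 1, adopts the app.
  Hana: 1 of 4 neighbours < 3, holds.
Round 3 — no new adoptions; cascade stops.

Cal, Fay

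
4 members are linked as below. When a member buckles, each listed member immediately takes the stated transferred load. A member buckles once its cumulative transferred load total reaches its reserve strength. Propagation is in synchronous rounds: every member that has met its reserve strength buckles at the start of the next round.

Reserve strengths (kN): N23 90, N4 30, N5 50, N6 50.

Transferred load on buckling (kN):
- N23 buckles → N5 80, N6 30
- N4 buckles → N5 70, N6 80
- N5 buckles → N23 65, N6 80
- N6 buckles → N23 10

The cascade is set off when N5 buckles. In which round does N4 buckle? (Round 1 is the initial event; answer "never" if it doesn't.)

never

Round 1 — N5 buckles (initial).
  N23: +65 → 65 < 90
  N6: +80 → 80 ≥ 50
Round 2 — N6 buckles.
  N23: +10 → 75 < 90
No further bucklings.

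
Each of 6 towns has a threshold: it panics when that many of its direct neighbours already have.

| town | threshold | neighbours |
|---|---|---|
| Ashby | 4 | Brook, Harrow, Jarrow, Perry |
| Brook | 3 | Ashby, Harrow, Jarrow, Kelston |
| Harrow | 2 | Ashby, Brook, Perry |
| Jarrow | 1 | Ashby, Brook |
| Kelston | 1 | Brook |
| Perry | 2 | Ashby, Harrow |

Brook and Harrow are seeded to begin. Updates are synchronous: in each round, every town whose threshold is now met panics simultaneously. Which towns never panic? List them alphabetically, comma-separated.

Ashby, Perry

Round 1 — Brook, Harrow panic (initial).
Round 2 — checking thresholds:
  Ashby: 2 of 4 neighbours < 4, not yet.
  Jarrow: 1 of 2 neighbours ≥ 1, panics.
  Kelston: 1 of 1 neighbours ≥ 1, panics.
  Perry: 1 of 2 neighbours < 2, not yet.
Round 3 — no new panics; cascade stops.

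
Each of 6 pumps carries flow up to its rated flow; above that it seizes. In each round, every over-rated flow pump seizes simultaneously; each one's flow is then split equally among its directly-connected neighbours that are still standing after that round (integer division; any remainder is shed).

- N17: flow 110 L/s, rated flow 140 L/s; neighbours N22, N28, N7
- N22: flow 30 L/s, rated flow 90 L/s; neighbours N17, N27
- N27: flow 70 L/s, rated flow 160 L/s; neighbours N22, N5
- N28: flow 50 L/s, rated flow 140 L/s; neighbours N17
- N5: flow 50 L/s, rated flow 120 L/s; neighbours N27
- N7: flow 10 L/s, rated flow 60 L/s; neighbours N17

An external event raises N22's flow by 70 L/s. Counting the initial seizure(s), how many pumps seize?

3

Round 1 — N22 at 100 > 90. N22 seizes.
  N22 sheds 100 L/s to N17, N27: 50 each.
    N17: 110+50 = 160 > 140
    N27: 70+50 = 120 ≤ 160
Round 2 — N17 seizes.
  N17 sheds 160 L/s to N28, N7: 80 each.
    N28: 50+80 = 130 ≤ 140
    N7: 10+80 = 90 > 60
Round 3 — N7 seizes.
  N7 sheds 90 L/s: no online neighbours, lost.
No further seizures.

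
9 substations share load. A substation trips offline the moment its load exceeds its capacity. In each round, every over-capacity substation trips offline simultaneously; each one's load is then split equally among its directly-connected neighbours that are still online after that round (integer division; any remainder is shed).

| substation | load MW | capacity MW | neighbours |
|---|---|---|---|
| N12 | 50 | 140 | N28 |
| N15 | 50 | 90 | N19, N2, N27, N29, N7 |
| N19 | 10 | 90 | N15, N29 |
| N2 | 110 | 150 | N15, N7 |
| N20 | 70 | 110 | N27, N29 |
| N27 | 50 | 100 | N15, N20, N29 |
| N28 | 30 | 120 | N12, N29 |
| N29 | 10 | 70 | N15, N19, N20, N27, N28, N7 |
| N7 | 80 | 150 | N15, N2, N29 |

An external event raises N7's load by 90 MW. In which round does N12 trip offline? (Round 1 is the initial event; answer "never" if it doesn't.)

never

Round 1 — N7 at 170 > 150. N7 trips offline.
  N7 sheds 170 MW to N15, N2, N29: 56 each (2 lost).
    N15: 50+56 = 106 > 90
    N2: 110+56 = 166 > 150
    N29: 10+56 = 66 ≤ 70
Round 2 — N15, N2 trip offline.
  N15 sheds 106 MW to N19, N27, N29: 35 each (1 lost).
    N19: 10+35 = 45 ≤ 90
    N27: 50+35 = 85 ≤ 100
    N29: 66+35 = 101 > 70
  N2 sheds 166 MW: no online neighbours, lost.
Round 3 — N29 trips offline.
  N29 sheds 101 MW to N19, N20, N27, N28: 25 each (1 lost).
    N19: 45+25 = 70 ≤ 90
    N20: 70+25 = 95 ≤ 110
    N27: 85+25 = 110 > 100
    N28: 30+25 = 55 ≤ 120
Round 4 — N27 trips offline.
  N27 sheds 110 MW to N20: 110 each.
    N20: 95+110 = 205 > 110
Round 5 — N20 trips offline.
  N20 sheds 205 MW: no online neighbours, lost.
No further trips.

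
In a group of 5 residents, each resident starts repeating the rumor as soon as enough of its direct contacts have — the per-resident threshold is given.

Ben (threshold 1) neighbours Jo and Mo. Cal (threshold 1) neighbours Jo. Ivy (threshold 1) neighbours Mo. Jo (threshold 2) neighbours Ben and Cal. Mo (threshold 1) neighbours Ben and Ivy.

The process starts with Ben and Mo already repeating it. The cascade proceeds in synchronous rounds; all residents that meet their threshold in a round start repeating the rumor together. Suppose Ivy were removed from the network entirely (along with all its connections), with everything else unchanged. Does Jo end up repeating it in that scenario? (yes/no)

no

With Ivy removed:
Round 1 — Ben, Mo start repeating the rumor (initial).
Round 2 — no new spreads; cascade stops.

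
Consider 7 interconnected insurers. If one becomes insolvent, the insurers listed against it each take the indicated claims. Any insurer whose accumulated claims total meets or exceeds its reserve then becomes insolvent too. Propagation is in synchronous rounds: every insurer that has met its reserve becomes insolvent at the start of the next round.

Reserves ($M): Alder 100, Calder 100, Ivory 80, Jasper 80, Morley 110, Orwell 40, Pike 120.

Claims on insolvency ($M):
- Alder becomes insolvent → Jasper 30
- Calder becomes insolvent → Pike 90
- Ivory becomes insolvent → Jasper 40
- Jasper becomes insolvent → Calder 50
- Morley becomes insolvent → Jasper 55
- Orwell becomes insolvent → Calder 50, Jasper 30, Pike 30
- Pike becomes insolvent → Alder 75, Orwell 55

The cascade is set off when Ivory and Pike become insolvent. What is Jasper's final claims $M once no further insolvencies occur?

Round 1 — Ivory, Pike become insolvent (initial).
  Alder: +75 → 75 < 100
  Jasper: +40 → 40 < 80
  Orwell: +55 → 55 ≥ 40
Round 2 — Orwell becomes insolvent.
  Calder: +50 → 50 < 100
  Jasper: +30 → 70 < 80
No further insolvencies.

70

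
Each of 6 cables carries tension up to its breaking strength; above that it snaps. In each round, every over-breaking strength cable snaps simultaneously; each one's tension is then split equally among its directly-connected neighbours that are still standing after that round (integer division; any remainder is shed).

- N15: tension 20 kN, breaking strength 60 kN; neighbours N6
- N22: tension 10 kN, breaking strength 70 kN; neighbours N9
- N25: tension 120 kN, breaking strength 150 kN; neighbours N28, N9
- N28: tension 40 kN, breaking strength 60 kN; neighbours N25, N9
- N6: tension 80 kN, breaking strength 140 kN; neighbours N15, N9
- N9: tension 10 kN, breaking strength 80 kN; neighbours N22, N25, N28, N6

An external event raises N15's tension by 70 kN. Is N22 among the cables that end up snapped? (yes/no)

no

Round 1 — N15 at 90 > 60. N15 snaps.
  N15 sheds 90 kN to N6: 90 each.
    N6: 80+90 = 170 > 140
Round 2 — N6 snaps.
  N6 sheds 170 kN to N9: 170 each.
    N9: 10+170 = 180 > 80
Round 3 — N9 snaps.
  N9 sheds 180 kN to N22, N25, N28: 60 each.
    N22: 10+60 = 70 ≤ 70
    N25: 120+60 = 180 > 150
    N28: 40+60 = 100 > 60
Round 4 — N25, N28 snap.
  N25 sheds 180 kN: no online neighbours, lost.
  N28 sheds 100 kN: no online neighbours, lost.
No further breaks.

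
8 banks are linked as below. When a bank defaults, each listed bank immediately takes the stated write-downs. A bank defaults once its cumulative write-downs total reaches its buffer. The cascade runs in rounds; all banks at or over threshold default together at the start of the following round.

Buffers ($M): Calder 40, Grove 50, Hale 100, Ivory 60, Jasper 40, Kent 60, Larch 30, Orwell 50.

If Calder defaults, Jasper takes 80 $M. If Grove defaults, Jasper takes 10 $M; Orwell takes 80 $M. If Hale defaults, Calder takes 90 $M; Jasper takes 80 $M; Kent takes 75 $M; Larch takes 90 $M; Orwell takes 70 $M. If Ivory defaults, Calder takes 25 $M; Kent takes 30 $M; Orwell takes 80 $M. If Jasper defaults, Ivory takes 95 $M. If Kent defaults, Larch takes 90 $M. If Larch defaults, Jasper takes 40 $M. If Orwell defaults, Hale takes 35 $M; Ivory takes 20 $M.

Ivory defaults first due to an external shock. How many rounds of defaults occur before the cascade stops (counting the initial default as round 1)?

2

Round 1 — Ivory defaults (initial).
  Calder: +25 → 25 < 40
  Kent: +30 → 30 < 60
  Orwell: +80 → 80 ≥ 50
Round 2 — Orwell defaults.
  Hale: +35 → 35 < 100
No further defaults.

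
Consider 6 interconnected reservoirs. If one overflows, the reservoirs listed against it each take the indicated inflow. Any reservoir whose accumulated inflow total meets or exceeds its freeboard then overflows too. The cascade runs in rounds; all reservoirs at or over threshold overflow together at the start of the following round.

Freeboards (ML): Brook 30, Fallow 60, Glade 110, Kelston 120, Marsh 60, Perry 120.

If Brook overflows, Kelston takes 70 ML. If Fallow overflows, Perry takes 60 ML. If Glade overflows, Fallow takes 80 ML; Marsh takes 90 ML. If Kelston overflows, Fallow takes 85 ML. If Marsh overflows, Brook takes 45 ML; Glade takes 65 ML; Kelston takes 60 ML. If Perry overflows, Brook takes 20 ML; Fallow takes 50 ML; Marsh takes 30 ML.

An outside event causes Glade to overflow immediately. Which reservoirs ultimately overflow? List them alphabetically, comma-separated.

Brook, Fallow, Glade, Kelston, Marsh

Round 1 — Glade overflows (initial).
  Fallow: +80 → 80 ≥ 60
  Marsh: +90 → 90 ≥ 60
Round 2 — Fallow, Marsh overflow.
  Brook: +45 → 45 ≥ 30
  Kelston: +60 → 60 < 120
  Perry: +60 → 60 < 120
Round 3 — Brook overflows.
  Kelston: +70 → 130 ≥ 120
Round 4 — Kelston overflows.
No further overflows.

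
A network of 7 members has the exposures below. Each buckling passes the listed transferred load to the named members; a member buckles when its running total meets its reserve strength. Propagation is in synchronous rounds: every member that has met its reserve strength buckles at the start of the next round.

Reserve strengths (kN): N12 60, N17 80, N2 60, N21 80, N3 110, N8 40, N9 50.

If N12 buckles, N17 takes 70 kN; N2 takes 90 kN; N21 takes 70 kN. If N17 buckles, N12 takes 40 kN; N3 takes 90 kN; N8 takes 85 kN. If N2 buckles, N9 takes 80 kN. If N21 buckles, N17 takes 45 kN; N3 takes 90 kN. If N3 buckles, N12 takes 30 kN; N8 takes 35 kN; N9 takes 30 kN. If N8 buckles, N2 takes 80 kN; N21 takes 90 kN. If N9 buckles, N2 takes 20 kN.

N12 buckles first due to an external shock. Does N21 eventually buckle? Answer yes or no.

no

Round 1 — N12 buckles (initial).
  N17: +70 → 70 < 80
  N2: +90 → 90 ≥ 60
  N21: +70 → 70 < 80
Round 2 — N2 buckles.
  N9: +80 → 80 ≥ 50
Round 3 — N9 buckles.
No further bucklings.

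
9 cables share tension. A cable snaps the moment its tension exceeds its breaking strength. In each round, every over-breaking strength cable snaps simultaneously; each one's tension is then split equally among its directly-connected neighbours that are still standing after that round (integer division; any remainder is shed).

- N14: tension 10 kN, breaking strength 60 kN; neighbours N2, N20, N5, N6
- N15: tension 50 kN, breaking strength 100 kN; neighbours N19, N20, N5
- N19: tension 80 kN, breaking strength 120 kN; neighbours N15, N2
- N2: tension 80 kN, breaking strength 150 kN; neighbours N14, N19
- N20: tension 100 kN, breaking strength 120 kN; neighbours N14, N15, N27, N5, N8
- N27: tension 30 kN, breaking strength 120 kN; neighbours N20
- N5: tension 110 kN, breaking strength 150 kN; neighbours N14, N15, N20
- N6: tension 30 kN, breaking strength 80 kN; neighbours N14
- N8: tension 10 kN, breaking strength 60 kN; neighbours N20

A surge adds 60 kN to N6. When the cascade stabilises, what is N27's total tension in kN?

63

Round 1 — N6 at 90 > 80. N6 snaps.
  N6 sheds 90 kN to N14: 90 each.
    N14: 10+90 = 100 > 60
Round 2 — N14 snaps.
  N14 sheds 100 kN to N2, N20, N5: 33 each (1 lost).
    N2: 80+33 = 113 ≤ 150
    N20: 100+33 = 133 > 120
    N5: 110+33 = 143 ≤ 150
Round 3 — N20 snaps.
  N20 sheds 133 kN to N15, N27, N5, N8: 33 each (1 lost).
    N15: 50+33 = 83 ≤ 100
    N27: 30+33 = 63 ≤ 120
    N5: 143+33 = 176 > 150
    N8: 10+33 = 43 ≤ 60
Round 4 — N5 snaps.
  N5 sheds 176 kN to N15: 176 each.
    N15: 83+176 = 259 > 100
Round 5 — N15 snaps.
  N15 sheds 259 kN to N19: 259 each.
    N19: 80+259 = 339 > 120
Round 6 — N19 snaps.
  N19 sheds 339 kN to N2: 339 each.
    N2: 113+339 = 452 > 150
Round 7 — N2 snaps.
  N2 sheds 452 kN: no online neighbours, lost.
No further breaks.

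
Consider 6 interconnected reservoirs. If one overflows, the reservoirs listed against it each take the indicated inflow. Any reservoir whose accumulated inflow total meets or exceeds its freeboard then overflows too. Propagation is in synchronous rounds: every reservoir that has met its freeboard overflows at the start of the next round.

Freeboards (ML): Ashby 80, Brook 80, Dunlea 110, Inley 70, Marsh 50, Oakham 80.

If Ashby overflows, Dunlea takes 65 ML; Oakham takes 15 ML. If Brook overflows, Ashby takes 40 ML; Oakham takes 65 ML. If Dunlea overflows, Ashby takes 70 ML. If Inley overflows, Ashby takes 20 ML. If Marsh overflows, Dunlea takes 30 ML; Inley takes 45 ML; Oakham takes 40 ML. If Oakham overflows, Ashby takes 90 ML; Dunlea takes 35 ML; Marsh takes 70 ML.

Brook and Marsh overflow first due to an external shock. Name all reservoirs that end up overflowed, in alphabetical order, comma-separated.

Round 1 — Brook, Marsh overflow (initial).
  Ashby: +40 → 40 < 80
  Dunlea: +30 → 30 < 110
  Inley: +45 → 45 < 70
  Oakham: +65+40 → 105 ≥ 80
Round 2 — Oakham overflows.
  Ashby: +90 → 130 ≥ 80
  Dunlea: +35 → 65 < 110
Round 3 — Ashby overflows.
  Dunlea: +65 → 130 ≥ 110
Round 4 — Dunlea overflows.
No further overflows.

Ashby, Brook, Dunlea, Marsh, Oakham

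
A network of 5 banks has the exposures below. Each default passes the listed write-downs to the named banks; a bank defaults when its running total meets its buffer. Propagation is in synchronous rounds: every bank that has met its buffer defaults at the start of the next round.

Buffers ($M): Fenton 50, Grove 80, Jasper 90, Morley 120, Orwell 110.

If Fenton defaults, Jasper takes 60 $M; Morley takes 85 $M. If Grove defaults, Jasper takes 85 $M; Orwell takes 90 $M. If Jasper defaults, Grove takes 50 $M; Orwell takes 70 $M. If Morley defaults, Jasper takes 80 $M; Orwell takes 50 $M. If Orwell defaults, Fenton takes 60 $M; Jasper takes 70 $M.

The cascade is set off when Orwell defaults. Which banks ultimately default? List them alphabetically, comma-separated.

Fenton, Jasper, Orwell

Round 1 — Orwell defaults (initial).
  Fenton: +60 → 60 ≥ 50
  Jasper: +70 → 70 < 90
Round 2 — Fenton defaults.
  Jasper: +60 → 130 ≥ 90
  Morley: +85 → 85 < 120
Round 3 — Jasper defaults.
  Grove: +50 → 50 < 80
No further defaults.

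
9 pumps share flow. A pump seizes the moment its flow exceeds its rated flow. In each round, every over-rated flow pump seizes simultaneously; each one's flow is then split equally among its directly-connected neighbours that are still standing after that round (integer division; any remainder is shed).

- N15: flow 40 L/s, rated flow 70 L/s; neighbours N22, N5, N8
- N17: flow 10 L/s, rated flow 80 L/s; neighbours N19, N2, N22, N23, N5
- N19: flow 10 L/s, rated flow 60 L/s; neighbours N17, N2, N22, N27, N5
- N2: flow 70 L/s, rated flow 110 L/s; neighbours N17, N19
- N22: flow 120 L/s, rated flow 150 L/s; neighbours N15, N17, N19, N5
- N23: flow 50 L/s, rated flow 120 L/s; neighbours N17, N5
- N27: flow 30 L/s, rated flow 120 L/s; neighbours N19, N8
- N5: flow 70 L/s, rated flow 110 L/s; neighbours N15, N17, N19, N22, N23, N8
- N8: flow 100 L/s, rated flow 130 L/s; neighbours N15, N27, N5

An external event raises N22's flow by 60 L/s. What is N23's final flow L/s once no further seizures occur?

Round 1 — N22 at 180 > 150. N22 seizes.
  N22 sheds 180 L/s to N15, N17, N19, N5: 45 each.
    N15: 40+45 = 85 > 70
    N17: 10+45 = 55 ≤ 80
    N19: 10+45 = 55 ≤ 60
    N5: 70+45 = 115 > 110
Round 2 — N15, N5 seize.
  N15 sheds 85 L/s to N8: 85 each.
    N8: 100+85 = 185 > 130
  N5 sheds 115 L/s to N17, N19, N23, N8: 28 each (3 lost).
    N17: 55+28 = 83 > 80
    N19: 55+28 = 83 > 60
    N23: 50+28 = 78 ≤ 120
    N8: 185+28 = 213 > 130
Round 3 — N17, N19, N8 seize.
  N17 sheds 83 L/s to N2, N23: 41 each (1 lost).
    N2: 70+41 = 111 > 110
    N23: 78+41 = 119 ≤ 120
  N19 sheds 83 L/s to N2, N27: 41 each (1 lost).
    N2: 111+41 = 152 > 110
    N27: 30+41 = 71 ≤ 120
  N8 sheds 213 L/s to N27: 213 each.
    N27: 71+213 = 284 > 120
Round 4 — N2, N27 seize.
  N2 sheds 152 L/s: no online neighbours, lost.
  N27 sheds 284 L/s: no online neighbours, lost.
No further seizures.

119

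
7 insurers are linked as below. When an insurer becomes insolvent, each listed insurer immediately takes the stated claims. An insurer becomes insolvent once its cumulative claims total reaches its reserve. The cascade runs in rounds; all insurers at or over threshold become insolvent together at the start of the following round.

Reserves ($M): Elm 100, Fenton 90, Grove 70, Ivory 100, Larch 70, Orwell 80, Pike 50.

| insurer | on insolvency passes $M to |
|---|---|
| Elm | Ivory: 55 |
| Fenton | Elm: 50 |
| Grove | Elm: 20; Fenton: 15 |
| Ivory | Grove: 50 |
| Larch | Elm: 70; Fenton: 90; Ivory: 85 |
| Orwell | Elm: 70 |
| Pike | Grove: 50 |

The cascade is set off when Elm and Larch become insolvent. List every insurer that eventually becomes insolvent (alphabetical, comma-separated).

Elm, Fenton, Ivory, Larch

Round 1 — Elm, Larch become insolvent (initial).
  Fenton: +90 → 90 ≥ 90
  Ivory: +55+85 → 140 ≥ 100
Round 2 — Fenton, Ivory become insolvent.
  Grove: +50 → 50 < 70
No further insolvencies.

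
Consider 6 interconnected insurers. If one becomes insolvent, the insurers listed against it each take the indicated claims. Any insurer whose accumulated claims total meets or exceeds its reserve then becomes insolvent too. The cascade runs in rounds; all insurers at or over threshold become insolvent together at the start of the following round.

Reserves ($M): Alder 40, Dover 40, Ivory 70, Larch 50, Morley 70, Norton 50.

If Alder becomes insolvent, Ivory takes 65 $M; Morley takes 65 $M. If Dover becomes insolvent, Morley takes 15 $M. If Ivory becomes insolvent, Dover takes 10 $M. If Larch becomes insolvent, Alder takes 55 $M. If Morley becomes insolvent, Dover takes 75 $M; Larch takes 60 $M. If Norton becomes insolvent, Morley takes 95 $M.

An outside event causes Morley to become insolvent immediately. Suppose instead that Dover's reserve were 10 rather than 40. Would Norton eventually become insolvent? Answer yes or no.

no

With Dover's reserve at 10:
Round 1 — Morley becomes insolvent (initial).
  Dover: +75 → 75 ≥ 10
  Larch: +60 → 60 ≥ 50
Round 2 — Dover, Larch become insolvent.
  Alder: +55 → 55 ≥ 40
Round 3 — Alder becomes insolvent.
  Ivory: +65 → 65 < 70
No further insolvencies.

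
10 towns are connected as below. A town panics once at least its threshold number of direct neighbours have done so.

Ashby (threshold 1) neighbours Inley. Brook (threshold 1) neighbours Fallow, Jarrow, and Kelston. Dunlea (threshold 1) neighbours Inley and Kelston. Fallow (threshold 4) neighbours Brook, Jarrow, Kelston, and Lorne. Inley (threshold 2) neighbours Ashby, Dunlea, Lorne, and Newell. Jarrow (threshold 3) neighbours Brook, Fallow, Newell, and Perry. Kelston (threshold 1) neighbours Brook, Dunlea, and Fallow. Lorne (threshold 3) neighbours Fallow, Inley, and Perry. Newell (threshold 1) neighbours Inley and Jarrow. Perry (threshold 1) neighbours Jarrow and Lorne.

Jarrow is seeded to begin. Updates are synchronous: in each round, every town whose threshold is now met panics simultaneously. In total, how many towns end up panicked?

8

Round 1 — Jarrow panics (initial).
Round 2 — checking thresholds:
  Brook: 1 of 3 neighbours ≥ 1, panics.
  Fallow: 1 of 4 neighbours < 4, holds.
  Newell: 1 of 2 neighbours ≥ 1, panics.
  Perry: 1 of 2 neighbours ≥ 1, panics.
Round 3 — checking thresholds:
  Fallow: 2 of 4 neighbours < 4, holds.
  Inley: 1 of 4 neighbours < 2, holds.
  Kelston: 1 of 3 neighbours ≥ 1, panics.
  Lorne: 1 of 3 neighbours < 3, holds.
Round 4 — checking thresholds:
  Dunlea: 1 of 2 neighbours ≥ 1, panics.
  Fallow: 3 of 4 neighbours < 4, holds.
  Inley: 1 of 4 neighbours < 2, holds.
  Lorne: 1 of 3 neighbours < 3, holds.
Round 5 — checking thresholds:
  Fallow: 3 of 4 neighbours < 4, holds.
  Inley: 2 of 4 neighbours ≥ 2, panics.
  Lorne: 1 of 3 neighbours < 3, holds.
Round 6 — checking thresholds:
  Ashby: 1 of 1 neighbours ≥ 1, panics.
  Fallow: 3 of 4 neighbours < 4, holds.
  Lorne: 2 of 3 neighbours < 3, holds.
Round 7 — no new panics; cascade stops.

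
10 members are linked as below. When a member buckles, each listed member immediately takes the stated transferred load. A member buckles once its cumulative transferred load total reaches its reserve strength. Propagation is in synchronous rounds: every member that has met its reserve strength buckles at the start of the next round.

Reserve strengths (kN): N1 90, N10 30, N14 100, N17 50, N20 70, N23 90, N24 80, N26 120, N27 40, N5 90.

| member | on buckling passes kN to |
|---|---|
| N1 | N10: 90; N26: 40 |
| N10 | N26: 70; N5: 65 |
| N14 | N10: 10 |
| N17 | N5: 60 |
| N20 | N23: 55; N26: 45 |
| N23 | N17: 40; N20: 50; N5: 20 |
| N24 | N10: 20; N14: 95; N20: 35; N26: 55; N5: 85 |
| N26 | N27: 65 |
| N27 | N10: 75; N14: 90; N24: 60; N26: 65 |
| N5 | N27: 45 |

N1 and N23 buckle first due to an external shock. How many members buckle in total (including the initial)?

Round 1 — N1, N23 buckle (initial).
  N10: +90 → 90 ≥ 30
  N17: +40 → 40 < 50
  N20: +50 → 50 < 70
  N26: +40 → 40 < 120
  N5: +20 → 20 < 90
Round 2 — N10 buckles.
  N26: +70 → 110 < 120
  N5: +65 → 85 < 90
No further bucklings.

3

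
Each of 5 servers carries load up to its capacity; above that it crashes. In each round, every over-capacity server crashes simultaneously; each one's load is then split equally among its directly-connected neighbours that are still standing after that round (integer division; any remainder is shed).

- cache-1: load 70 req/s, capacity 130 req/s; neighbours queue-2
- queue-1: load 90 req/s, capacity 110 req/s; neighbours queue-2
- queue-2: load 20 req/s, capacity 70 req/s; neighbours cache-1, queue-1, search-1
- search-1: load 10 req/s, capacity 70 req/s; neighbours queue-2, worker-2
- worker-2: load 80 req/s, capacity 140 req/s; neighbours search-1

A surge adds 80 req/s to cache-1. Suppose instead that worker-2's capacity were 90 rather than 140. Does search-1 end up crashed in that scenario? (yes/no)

yes

With worker-2's capacity at 90:
Round 1 — cache-1 at 150 > 130. cache-1 crashes.
  cache-1 sheds 150 req/s to queue-2: 150 each.
    queue-2: 20+150 = 170 > 70
Round 2 — queue-2 crashes.
  queue-2 sheds 170 req/s to queue-1, search-1: 85 each.
    queue-1: 90+85 = 175 > 110
    search-1: 10+85 = 95 > 70
Round 3 — queue-1, search-1 crash.
  queue-1 sheds 175 req/s: no online neighbours, lost.
  search-1 sheds 95 req/s to worker-2: 95 each.
    worker-2: 80+95 = 175 > 90
Round 4 — worker-2 crashes.
  worker-2 sheds 175 req/s: no online neighbours, lost.
No further crashes.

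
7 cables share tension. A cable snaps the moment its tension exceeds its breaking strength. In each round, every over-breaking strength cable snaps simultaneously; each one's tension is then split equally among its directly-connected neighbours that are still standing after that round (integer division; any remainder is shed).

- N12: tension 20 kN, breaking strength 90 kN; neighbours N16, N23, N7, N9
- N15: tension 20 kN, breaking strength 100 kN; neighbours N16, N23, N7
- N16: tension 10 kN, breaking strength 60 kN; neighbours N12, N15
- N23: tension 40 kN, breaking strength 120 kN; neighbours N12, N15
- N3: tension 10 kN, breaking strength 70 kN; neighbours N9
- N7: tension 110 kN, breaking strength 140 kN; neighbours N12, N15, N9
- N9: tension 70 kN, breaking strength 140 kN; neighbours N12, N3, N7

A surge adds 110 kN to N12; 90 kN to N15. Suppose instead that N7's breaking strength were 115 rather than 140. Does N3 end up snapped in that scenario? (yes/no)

With N7's breaking strength at 115:
Round 1 — N12 at 130 > 90; N15 at 110 > 100. N12, N15 snap.
  N12 sheds 130 kN to N16, N23, N7, N9: 32 each (2 lost).
    N16: 10+32 = 42 ≤ 60
    N23: 40+32 = 72 ≤ 120
    N7: 110+32 = 142 > 115
    N9: 70+32 = 102 ≤ 140
  N15 sheds 110 kN to N16, N23, N7: 36 each (2 lost).
    N16: 42+36 = 78 > 60
    N23: 72+36 = 108 ≤ 120
    N7: 142+36 = 178 > 115
Round 2 — N16, N7 snap.
  N16 sheds 78 kN: no online neighbours, lost.
  N7 sheds 178 kN to N9: 178 each.
    N9: 102+178 = 280 > 140
Round 3 — N9 snaps.
  N9 sheds 280 kN to N3: 280 each.
    N3: 10+280 = 290 > 70
Round 4 — N3 snaps.
  N3 sheds 290 kN: no online neighbours, lost.
No further breaks.

yes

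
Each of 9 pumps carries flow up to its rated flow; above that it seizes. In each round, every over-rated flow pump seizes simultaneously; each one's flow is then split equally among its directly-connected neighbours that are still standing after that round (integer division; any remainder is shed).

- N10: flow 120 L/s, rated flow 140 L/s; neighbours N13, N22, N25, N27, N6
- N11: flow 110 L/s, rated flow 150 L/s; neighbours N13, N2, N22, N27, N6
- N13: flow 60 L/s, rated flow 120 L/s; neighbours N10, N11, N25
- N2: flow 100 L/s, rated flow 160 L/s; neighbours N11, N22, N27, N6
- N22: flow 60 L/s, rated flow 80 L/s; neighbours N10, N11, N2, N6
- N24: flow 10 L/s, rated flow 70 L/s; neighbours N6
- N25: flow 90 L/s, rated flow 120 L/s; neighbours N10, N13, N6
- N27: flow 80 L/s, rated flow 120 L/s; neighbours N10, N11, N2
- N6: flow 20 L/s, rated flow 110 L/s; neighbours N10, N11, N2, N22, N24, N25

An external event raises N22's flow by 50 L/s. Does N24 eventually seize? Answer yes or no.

Round 1 — N22 at 110 > 80. N22 seizes.
  N22 sheds 110 L/s to N10, N11, N2, N6: 27 each (2 lost).
    N10: 120+27 = 147 > 140
    N11: 110+27 = 137 ≤ 150
    N2: 100+27 = 127 ≤ 160
    N6: 20+27 = 47 ≤ 110
Round 2 — N10 seizes.
  N10 sheds 147 L/s to N13, N25, N27, N6: 36 each (3 lost).
    N13: 60+36 = 96 ≤ 120
    N25: 90+36 = 126 > 120
    N27: 80+36 = 116 ≤ 120
    N6: 47+36 = 83 ≤ 110
Round 3 — N25 seizes.
  N25 sheds 126 L/s to N13, N6: 63 each.
    N13: 96+63 = 159 > 120
    N6: 83+63 = 146 > 110
Round 4 — N13, N6 seize.
  N13 sheds 159 L/s to N11: 159 each.
    N11: 137+159 = 296 > 150
  N6 sheds 146 L/s to N11, N2, N24: 48 each (2 lost).
    N11: 296+48 = 344 > 150
    N2: 127+48 = 175 > 160
    N24: 10+48 = 58 ≤ 70
Round 5 — N11, N2 seize.
  N11 sheds 344 L/s to N27: 344 each.
    N27: 116+344 = 460 > 120
  N2 sheds 175 L/s to N27: 175 each.
    N27: 460+175 = 635 > 120
Round 6 — N27 seizes.
  N27 sheds 635 L/s: no online neighbours, lost.
No further seizures.

no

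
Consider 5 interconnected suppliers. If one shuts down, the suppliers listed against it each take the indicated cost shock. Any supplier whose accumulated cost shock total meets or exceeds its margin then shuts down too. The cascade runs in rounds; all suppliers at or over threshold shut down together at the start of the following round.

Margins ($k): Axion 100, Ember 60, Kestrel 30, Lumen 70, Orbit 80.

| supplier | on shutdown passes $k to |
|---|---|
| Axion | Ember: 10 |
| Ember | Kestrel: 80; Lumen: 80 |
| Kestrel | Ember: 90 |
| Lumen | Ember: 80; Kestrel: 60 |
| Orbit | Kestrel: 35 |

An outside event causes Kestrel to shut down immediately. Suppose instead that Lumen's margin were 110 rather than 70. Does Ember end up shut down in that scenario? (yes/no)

yes

With Lumen's margin at 110:
Round 1 — Kestrel shuts down (initial).
  Ember: +90 → 90 ≥ 60
Round 2 — Ember shuts down.
  Lumen: +80 → 80 < 110
No further shutdowns.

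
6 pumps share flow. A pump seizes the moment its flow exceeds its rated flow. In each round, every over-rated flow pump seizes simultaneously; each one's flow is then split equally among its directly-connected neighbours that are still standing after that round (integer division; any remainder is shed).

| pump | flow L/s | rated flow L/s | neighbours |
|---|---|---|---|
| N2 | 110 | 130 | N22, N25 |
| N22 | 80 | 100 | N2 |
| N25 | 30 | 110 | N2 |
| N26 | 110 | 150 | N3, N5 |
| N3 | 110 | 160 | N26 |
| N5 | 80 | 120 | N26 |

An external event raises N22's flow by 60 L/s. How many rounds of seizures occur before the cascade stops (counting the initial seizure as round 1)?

3

Round 1 — N22 at 140 > 100. N22 seizes.
  N22 sheds 140 L/s to N2: 140 each.
    N2: 110+140 = 250 > 130
Round 2 — N2 seizes.
  N2 sheds 250 L/s to N25: 250 each.
    N25: 30+250 = 280 > 110
Round 3 — N25 seizes.
  N25 sheds 280 L/s: no online neighbours, lost.
No further seizures.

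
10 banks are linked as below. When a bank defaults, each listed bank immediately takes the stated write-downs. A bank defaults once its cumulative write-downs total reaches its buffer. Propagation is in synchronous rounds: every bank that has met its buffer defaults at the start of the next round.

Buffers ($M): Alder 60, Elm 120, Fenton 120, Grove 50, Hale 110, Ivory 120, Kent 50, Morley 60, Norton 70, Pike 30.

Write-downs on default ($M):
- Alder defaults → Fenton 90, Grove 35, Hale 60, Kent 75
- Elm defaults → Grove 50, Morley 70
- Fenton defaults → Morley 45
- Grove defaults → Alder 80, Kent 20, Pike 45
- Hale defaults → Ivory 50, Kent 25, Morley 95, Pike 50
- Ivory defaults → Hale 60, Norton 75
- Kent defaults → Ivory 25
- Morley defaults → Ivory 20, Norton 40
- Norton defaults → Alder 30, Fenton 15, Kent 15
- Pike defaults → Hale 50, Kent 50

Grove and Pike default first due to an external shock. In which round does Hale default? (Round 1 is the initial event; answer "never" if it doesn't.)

Round 1 — Grove, Pike default (initial).
  Alder: +80 → 80 ≥ 60
  Hale: +50 → 50 < 110
  Kent: +20+50 → 70 ≥ 50
Round 2 — Alder, Kent default.
  Fenton: +90 → 90 < 120
  Hale: +60 → 110 ≥ 110
  Ivory: +25 → 25 < 120
Round 3 — Hale defaults.
  Ivory: +50 → 75 < 120
  Morley: +95 → 95 ≥ 60
Round 4 — Morley defaults.
  Ivory: +20 → 95 < 120
  Norton: +40 → 40 < 70
No further defaults.

3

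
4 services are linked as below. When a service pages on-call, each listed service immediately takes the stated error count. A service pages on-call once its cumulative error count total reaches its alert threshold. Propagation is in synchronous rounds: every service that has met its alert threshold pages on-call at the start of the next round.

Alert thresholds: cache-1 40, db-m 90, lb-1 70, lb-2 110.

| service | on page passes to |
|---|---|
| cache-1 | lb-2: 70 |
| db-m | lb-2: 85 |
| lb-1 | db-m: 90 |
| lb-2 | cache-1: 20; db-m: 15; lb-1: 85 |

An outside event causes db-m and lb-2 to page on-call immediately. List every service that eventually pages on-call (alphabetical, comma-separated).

Round 1 — db-m, lb-2 page on-call (initial).
  cache-1: +20 → 20 < 40
  lb-1: +85 → 85 ≥ 70
Round 2 — lb-1 pages on-call.
No further pages.

db-m, lb-1, lb-2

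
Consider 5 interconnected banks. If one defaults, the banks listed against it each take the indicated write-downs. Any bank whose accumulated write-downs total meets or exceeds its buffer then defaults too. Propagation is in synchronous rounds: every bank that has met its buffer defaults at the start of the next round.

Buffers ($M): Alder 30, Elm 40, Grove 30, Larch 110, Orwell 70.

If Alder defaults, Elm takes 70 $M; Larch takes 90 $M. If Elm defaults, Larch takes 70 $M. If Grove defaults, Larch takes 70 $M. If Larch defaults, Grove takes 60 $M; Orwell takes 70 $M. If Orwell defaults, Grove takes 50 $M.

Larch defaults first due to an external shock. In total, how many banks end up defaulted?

Round 1 — Larch defaults (initial).
  Grove: +60 → 60 ≥ 30
  Orwell: +70 → 70 ≥ 70
Round 2 — Grove, Orwell default.
No further defaults.

3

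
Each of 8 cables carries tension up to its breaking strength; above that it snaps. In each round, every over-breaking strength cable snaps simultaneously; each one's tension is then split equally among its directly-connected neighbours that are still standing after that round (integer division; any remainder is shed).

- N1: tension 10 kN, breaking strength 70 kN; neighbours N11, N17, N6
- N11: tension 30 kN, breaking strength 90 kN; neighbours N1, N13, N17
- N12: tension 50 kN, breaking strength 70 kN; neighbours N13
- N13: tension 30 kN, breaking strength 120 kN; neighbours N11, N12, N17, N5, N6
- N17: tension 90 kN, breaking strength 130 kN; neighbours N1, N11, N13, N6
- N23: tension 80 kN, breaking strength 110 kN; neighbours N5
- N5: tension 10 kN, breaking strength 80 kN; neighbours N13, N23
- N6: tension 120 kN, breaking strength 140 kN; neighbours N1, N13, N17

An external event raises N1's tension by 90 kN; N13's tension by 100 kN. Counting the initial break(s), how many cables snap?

Round 1 — N1 at 100 > 70; N13 at 130 > 120. N1, N13 snap.
  N1 sheds 100 kN to N11, N17, N6: 33 each (1 lost).
    N11: 30+33 = 63 ≤ 90
    N17: 90+33 = 123 ≤ 130
    N6: 120+33 = 153 > 140
  N13 sheds 130 kN to N11, N12, N17, N5, N6: 26 each.
    N11: 63+26 = 89 ≤ 90
    N12: 50+26 = 76 > 70
    N17: 123+26 = 149 > 130
    N5: 10+26 = 36 ≤ 80
    N6: 153+26 = 179 > 140
Round 2 — N12, N17, N6 snap.
  N12 sheds 76 kN: no online neighbours, lost.
  N17 sheds 149 kN to N11: 149 each.
    N11: 89+149 = 238 > 90
  N6 sheds 179 kN: no online neighbours, lost.
Round 3 — N11 snaps.
  N11 sheds 238 kN: no online neighbours, lost.
No further breaks.

6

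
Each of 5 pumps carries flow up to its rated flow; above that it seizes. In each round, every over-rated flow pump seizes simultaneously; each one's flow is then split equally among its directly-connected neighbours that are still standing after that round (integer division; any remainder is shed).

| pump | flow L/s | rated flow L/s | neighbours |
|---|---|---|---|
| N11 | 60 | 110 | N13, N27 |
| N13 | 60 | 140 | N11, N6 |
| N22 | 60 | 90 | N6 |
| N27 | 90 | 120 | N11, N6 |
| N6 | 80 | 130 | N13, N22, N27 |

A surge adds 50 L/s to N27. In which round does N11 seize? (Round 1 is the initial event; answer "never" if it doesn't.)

Round 1 — N27 at 140 > 120. N27 seizes.
  N27 sheds 140 L/s to N11, N6: 70 each.
    N11: 60+70 = 130 > 110
    N6: 80+70 = 150 > 130
Round 2 — N11, N6 seize.
  N11 sheds 130 L/s to N13: 130 each.
    N13: 60+130 = 190 > 140
  N6 sheds 150 L/s to N13, N22: 75 each.
    N13: 190+75 = 265 > 140
    N22: 60+75 = 135 > 90
Round 3 — N13, N22 seize.
  N13 sheds 265 L/s: no online neighbours, lost.
  N22 sheds 135 L/s: no online neighbours, lost.
No further seizures.

2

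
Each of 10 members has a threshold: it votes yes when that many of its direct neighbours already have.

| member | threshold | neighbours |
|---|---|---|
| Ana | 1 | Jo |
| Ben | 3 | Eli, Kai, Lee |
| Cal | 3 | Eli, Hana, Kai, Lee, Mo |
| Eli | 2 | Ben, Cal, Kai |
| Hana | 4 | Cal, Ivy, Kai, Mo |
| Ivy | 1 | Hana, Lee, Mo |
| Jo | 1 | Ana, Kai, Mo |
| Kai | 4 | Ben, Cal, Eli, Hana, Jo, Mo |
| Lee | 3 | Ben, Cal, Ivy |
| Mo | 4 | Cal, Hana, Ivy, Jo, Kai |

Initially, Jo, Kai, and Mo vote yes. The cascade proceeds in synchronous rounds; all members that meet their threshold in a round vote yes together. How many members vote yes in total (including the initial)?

5

Round 1 — Jo, Kai, Mo vote yes (initial).
Round 2 — checking thresholds:
  Ana: 1 of 1 neighbours ≥ 1, votes yes.
  Ben: 1 of 3 neighbours < 3, holds.
  Cal: 2 of 5 neighbours < 3, holds.
  Eli: 1 of 3 neighbours < 2, holds.
  Hana: 2 of 4 neighbours < 4, holds.
  Ivy: 1 of 3 neighbours ≥ 1, votes yes.
Round 3 — no new yes votes; cascade stops.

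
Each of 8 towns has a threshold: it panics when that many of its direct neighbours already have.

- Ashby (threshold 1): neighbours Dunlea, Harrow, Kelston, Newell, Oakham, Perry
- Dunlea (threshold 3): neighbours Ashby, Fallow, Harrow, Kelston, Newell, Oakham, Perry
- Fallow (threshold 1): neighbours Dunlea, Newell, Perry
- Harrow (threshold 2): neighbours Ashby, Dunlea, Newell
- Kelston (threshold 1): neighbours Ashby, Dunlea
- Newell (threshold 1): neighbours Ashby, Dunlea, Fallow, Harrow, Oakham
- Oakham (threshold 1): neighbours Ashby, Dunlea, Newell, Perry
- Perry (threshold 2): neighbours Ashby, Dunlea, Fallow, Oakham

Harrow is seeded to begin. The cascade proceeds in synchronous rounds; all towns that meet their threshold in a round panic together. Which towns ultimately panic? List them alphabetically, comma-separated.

Round 1 — Harrow panics (initial).
Round 2 — checking thresholds:
  Ashby: 1 of 6 neighbours ≥ 1, panics.
  Dunlea: 1 of 7 neighbours < 3, below threshold.
  Newell: 1 of 5 neighbours ≥ 1, panics.
Round 3 — checking thresholds:
  Dunlea: 3 of 7 neighbours ≥ 3, panics.
  Fallow: 1 of 3 neighbours ≥ 1, panics.
  Kelston: 1 of 2 neighbours ≥ 1, panics.
  Oakham: 2 of 4 neighbours ≥ 1, panics.
  Perry: 1 of 4 neighbours < 2, below threshold.
Round 4 — checking thresholds:
  Perry: 4 of 4 neighbours ≥ 2, panics.
Round 5 — no new panics; cascade stops.

Ashby, Dunlea, Fallow, Harrow, Kelston, Newell, Oakham, Perry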